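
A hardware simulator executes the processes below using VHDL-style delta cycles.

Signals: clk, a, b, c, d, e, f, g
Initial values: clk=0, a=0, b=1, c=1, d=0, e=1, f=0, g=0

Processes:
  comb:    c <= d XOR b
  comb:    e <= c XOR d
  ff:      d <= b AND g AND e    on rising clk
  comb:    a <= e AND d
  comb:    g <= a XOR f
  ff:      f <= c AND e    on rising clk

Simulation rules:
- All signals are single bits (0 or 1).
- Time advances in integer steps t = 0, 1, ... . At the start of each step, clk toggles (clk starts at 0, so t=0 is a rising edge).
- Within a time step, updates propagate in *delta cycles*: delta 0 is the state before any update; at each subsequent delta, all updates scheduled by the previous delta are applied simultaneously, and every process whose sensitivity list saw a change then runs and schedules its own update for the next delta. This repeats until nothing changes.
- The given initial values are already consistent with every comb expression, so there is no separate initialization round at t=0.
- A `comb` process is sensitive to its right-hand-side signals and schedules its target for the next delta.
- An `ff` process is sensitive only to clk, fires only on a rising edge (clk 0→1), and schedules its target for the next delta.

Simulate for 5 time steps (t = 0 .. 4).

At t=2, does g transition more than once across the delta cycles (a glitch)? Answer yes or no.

t=0 Δ0: d=0 e=1 b=1 c=1 a=0 f=0 g=0 clk=0
  Δ1: clk:0→1
  Δ2: f:0→1
  Δ3: g:0→1
  (3Δ to stable)
t=1 Δ0: d=0 e=1 b=1 c=1 a=0 f=1 g=1 clk=1
  Δ1: clk:1→0
  (1Δ to stable)
t=2 Δ0: d=0 e=1 b=1 c=1 a=0 f=1 g=1 clk=0
  Δ1: clk:0→1
  Δ2: d:0→1
  Δ3: e:1→0, c:1→0, a:0→1
  Δ4: e:0→1, a:1→0, g:1→0
  Δ5: a:0→1, g:0→1
  Δ6: g:1→0
  (6Δ to stable)
t=3 Δ0: d=1 e=1 b=1 c=0 a=1 f=1 g=0 clk=1
  Δ1: clk:1→0
  (1Δ to stable)
t=4 Δ0: d=1 e=1 b=1 c=0 a=1 f=1 g=0 clk=0
  Δ1: clk:0→1
  Δ2: d:1→0, f:1→0
  Δ3: e:1→0, c:0→1, a:1→0, g:0→1
  Δ4: e:0→1, g:1→0
  (4Δ to stable)

yes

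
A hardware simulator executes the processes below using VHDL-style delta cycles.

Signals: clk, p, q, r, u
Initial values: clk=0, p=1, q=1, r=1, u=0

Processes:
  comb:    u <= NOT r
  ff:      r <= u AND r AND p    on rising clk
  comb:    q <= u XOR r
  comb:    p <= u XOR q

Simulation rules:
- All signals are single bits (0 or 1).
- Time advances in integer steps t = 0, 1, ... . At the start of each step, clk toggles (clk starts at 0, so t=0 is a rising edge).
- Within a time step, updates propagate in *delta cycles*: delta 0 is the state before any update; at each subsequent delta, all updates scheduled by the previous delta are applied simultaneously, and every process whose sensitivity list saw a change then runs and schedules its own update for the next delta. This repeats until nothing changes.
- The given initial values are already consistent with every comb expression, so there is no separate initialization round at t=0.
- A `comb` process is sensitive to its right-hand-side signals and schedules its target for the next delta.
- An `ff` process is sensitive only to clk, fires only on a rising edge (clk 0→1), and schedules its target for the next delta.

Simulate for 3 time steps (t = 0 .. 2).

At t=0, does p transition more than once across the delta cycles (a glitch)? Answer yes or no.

no

[bits: u,r,q,clk,p]
t=0: Δ0=01101 Δ1=01111 Δ2=00111 Δ3=10011 Δ4=10111 Δ5=10110 | 5Δ
t=1: Δ0=10110 Δ1=10100 | 1Δ
t=2: Δ0=10100 Δ1=10110 | 1Δ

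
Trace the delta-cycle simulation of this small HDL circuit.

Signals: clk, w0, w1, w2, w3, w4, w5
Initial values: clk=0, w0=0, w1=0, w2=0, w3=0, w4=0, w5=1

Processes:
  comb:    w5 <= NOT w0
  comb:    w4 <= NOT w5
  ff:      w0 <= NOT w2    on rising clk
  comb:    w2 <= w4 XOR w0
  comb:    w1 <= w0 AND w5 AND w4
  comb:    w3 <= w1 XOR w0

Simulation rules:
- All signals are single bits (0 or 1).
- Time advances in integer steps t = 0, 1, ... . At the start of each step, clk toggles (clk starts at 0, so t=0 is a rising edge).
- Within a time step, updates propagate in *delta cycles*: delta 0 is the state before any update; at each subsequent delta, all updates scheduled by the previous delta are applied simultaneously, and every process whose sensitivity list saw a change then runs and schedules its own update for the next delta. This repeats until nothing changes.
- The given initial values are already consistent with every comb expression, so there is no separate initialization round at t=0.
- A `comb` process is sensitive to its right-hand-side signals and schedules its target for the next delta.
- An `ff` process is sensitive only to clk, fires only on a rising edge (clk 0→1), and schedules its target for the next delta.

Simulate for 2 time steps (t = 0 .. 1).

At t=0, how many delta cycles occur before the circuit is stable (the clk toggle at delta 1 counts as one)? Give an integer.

5

t0.Δ0 w5=1 w0=0 w3=0 w4=0 w1=0 w2=0 clk=0
t0.Δ1 w5=1 w0=0 w3=0 w4=0 w1=0 w2=0 clk=1
t0.Δ2 w5=1 w0=1 w3=0 w4=0 w1=0 w2=0 clk=1
t0.Δ3 w5=0 w0=1 w3=1 w4=0 w1=0 w2=1 clk=1
t0.Δ4 w5=0 w0=1 w3=1 w4=1 w1=0 w2=1 clk=1
t0.Δ5 w5=0 w0=1 w3=1 w4=1 w1=0 w2=0 clk=1
t1.Δ0 w5=0 w0=1 w3=1 w4=1 w1=0 w2=0 clk=1
t1.Δ1 w5=0 w0=1 w3=1 w4=1 w1=0 w2=0 clk=0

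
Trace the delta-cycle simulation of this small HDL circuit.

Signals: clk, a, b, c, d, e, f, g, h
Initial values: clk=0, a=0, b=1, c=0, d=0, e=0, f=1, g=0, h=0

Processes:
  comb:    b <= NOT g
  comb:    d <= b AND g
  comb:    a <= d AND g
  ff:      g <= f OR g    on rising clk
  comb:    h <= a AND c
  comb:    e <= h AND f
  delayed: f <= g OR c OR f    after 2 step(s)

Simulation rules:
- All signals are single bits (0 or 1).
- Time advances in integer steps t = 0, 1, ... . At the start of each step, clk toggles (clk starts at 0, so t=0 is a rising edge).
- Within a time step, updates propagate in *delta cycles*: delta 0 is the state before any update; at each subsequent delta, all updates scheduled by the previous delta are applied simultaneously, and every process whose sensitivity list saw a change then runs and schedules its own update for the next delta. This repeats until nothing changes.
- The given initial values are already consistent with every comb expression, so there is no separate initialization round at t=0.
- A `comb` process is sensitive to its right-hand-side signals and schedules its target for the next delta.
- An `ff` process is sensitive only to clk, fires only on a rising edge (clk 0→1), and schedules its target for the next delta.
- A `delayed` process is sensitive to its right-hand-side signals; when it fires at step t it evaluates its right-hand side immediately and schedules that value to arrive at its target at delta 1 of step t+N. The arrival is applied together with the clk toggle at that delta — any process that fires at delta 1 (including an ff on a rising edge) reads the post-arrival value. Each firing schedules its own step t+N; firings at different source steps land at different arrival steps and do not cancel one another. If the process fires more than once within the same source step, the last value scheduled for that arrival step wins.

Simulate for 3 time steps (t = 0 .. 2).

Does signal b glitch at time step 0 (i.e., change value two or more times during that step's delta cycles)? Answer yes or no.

t=0 Δ0: a=0 c=0 e=0 f=1 b=1 g=0 d=0 h=0 clk=0
  Δ1: clk:0→1
  Δ2: g:0→1
  Δ3: b:1→0, d:0→1
  Δ4: a:0→1, d:1→0
  Δ5: a:1→0
  (5Δ to stable)
t=1 Δ0: a=0 c=0 e=0 f=1 b=0 g=1 d=0 h=0 clk=1
  Δ1: clk:1→0
  (1Δ to stable)
t=2 Δ0: a=0 c=0 e=0 f=1 b=0 g=1 d=0 h=0 clk=0
  Δ1: clk:0→1
  (1Δ to stable)

no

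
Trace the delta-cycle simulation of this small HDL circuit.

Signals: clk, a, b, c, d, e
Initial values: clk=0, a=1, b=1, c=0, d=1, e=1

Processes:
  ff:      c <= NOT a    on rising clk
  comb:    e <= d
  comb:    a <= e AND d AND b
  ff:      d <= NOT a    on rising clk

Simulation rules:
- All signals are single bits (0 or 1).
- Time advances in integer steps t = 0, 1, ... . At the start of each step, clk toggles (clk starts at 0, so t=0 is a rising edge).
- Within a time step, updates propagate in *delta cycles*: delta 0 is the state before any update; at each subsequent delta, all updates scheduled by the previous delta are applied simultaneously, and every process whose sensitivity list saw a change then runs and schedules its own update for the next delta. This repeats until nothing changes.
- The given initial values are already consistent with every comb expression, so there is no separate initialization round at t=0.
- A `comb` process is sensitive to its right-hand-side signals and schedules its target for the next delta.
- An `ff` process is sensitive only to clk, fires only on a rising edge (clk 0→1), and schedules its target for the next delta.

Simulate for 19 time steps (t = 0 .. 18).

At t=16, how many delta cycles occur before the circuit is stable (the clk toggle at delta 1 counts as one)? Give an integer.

3

t=0 Δ0: a=1 b=1 d=1 c=0 clk=0 e=1
  Δ1: clk:0→1
  Δ2: d:1→0
  Δ3: a:1→0, e:1→0
  (3Δ to stable)
t=1 Δ0: a=0 b=1 d=0 c=0 clk=1 e=0
  Δ1: clk:1→0
  (1Δ to stable)
t=2 Δ0: a=0 b=1 d=0 c=0 clk=0 e=0
  Δ1: clk:0→1
  Δ2: d:0→1, c:0→1
  Δ3: e:0→1
  Δ4: a:0→1
  (4Δ to stable)
t=3 Δ0: a=1 b=1 d=1 c=1 clk=1 e=1
  Δ1: clk:1→0
  (1Δ to stable)
t=4 Δ0: a=1 b=1 d=1 c=1 clk=0 e=1
  Δ1: clk:0→1
  Δ2: d:1→0, c:1→0
  Δ3: a:1→0, e:1→0
  (3Δ to stable)
t=5 Δ0: a=0 b=1 d=0 c=0 clk=1 e=0
  Δ1: clk:1→0
  (1Δ to stable)
t=6 Δ0: a=0 b=1 d=0 c=0 clk=0 e=0
  Δ1: clk:0→1
  Δ2: d:0→1, c:0→1
  Δ3: e:0→1
  Δ4: a:0→1
  (4Δ to stable)
t=7 Δ0: a=1 b=1 d=1 c=1 clk=1 e=1
  Δ1: clk:1→0
  (1Δ to stable)
t=8 Δ0: a=1 b=1 d=1 c=1 clk=0 e=1
  Δ1: clk:0→1
  Δ2: d:1→0, c:1→0
  Δ3: a:1→0, e:1→0
  (3Δ to stable)
t=9 Δ0: a=0 b=1 d=0 c=0 clk=1 e=0
  Δ1: clk:1→0
  (1Δ to stable)
t=10 Δ0: a=0 b=1 d=0 c=0 clk=0 e=0
  Δ1: clk:0→1
  Δ2: d:0→1, c:0→1
  Δ3: e:0→1
  Δ4: a:0→1
  (4Δ to stable)
t=11 Δ0: a=1 b=1 d=1 c=1 clk=1 e=1
  Δ1: clk:1→0
  (1Δ to stable)
t=12 Δ0: a=1 b=1 d=1 c=1 clk=0 e=1
  Δ1: clk:0→1
  Δ2: d:1→0, c:1→0
  Δ3: a:1→0, e:1→0
  (3Δ to stable)
t=13 Δ0: a=0 b=1 d=0 c=0 clk=1 e=0
  Δ1: clk:1→0
  (1Δ to stable)
t=14 Δ0: a=0 b=1 d=0 c=0 clk=0 e=0
  Δ1: clk:0→1
  Δ2: d:0→1, c:0→1
  Δ3: e:0→1
  Δ4: a:0→1
  (4Δ to stable)
t=15 Δ0: a=1 b=1 d=1 c=1 clk=1 e=1
  Δ1: clk:1→0
  (1Δ to stable)
t=16 Δ0: a=1 b=1 d=1 c=1 clk=0 e=1
  Δ1: clk:0→1
  Δ2: d:1→0, c:1→0
  Δ3: a:1→0, e:1→0
  (3Δ to stable)
t=17 Δ0: a=0 b=1 d=0 c=0 clk=1 e=0
  Δ1: clk:1→0
  (1Δ to stable)
t=18 Δ0: a=0 b=1 d=0 c=0 clk=0 e=0
  Δ1: clk:0→1
  Δ2: d:0→1, c:0→1
  Δ3: e:0→1
  Δ4: a:0→1
  (4Δ to stable)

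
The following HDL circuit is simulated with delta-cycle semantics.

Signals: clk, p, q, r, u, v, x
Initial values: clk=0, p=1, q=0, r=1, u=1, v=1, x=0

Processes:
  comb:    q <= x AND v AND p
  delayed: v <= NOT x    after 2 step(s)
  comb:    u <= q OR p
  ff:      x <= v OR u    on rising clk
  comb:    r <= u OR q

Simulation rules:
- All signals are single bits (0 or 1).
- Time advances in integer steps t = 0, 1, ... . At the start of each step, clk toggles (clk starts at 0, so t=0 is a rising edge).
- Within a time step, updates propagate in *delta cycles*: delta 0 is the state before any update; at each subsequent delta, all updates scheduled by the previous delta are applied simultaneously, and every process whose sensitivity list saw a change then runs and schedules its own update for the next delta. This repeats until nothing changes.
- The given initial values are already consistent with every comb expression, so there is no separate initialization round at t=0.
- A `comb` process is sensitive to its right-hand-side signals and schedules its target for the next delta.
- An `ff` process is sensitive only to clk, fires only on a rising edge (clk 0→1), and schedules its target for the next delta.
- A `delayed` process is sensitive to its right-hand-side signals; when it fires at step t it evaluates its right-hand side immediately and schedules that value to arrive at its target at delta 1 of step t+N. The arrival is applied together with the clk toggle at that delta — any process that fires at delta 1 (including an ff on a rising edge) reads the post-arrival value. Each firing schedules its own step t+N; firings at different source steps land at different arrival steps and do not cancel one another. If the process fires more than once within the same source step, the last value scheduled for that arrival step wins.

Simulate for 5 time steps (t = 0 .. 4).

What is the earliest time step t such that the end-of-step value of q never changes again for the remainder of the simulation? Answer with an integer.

t0.Δ0 q=0 clk=0 v=1 u=1 r=1 x=0 p=1
t0.Δ1 q=0 clk=1 v=1 u=1 r=1 x=0 p=1
t0.Δ2 q=0 clk=1 v=1 u=1 r=1 x=1 p=1
t0.Δ3 q=1 clk=1 v=1 u=1 r=1 x=1 p=1
t1.Δ0 q=1 clk=1 v=1 u=1 r=1 x=1 p=1
t1.Δ1 q=1 clk=0 v=1 u=1 r=1 x=1 p=1
t2.Δ0 q=1 clk=0 v=1 u=1 r=1 x=1 p=1
t2.Δ1 q=1 clk=1 v=0 u=1 r=1 x=1 p=1
t2.Δ2 q=0 clk=1 v=0 u=1 r=1 x=1 p=1
t3.Δ0 q=0 clk=1 v=0 u=1 r=1 x=1 p=1
t3.Δ1 q=0 clk=0 v=0 u=1 r=1 x=1 p=1
t4.Δ0 q=0 clk=0 v=0 u=1 r=1 x=1 p=1
t4.Δ1 q=0 clk=1 v=0 u=1 r=1 x=1 p=1

2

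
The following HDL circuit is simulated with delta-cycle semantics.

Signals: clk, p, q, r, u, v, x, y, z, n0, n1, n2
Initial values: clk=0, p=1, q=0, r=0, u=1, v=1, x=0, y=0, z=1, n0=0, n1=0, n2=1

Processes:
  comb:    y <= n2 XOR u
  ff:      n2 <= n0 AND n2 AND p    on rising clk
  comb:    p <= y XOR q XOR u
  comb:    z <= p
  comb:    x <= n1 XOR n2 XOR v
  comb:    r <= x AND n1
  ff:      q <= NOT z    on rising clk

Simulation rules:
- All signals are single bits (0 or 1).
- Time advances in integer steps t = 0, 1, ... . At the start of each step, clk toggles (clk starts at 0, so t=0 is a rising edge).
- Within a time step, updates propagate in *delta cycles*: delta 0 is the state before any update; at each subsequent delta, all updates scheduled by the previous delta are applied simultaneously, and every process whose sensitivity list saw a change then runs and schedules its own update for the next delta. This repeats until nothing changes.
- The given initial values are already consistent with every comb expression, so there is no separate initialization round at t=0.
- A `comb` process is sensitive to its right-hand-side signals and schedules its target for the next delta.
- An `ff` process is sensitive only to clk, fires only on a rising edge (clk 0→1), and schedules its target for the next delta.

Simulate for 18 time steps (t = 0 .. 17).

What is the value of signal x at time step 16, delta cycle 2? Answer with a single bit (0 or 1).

t=0 Δ0: u=1 n0=0 z=1 clk=0 q=0 n2=1 r=0 y=0 n1=0 v=1 x=0 p=1
  Δ1: clk:0→1
  Δ2: n2:1→0
  Δ3: y:0→1, x:0→1
  Δ4: p:1→0
  Δ5: z:1→0
  (5Δ to stable)
t=1 Δ0: u=1 n0=0 z=0 clk=1 q=0 n2=0 r=0 y=1 n1=0 v=1 x=1 p=0
  Δ1: clk:1→0
  (1Δ to stable)
t=2 Δ0: u=1 n0=0 z=0 clk=0 q=0 n2=0 r=0 y=1 n1=0 v=1 x=1 p=0
  Δ1: clk:0→1
  Δ2: q:0→1
  Δ3: p:0→1
  Δ4: z:0→1
  (4Δ to stable)
t=3 Δ0: u=1 n0=0 z=1 clk=1 q=1 n2=0 r=0 y=1 n1=0 v=1 x=1 p=1
  Δ1: clk:1→0
  (1Δ to stable)
t=4 Δ0: u=1 n0=0 z=1 clk=0 q=1 n2=0 r=0 y=1 n1=0 v=1 x=1 p=1
  Δ1: clk:0→1
  Δ2: q:1→0
  Δ3: p:1→0
  Δ4: z:1→0
  (4Δ to stable)
t=5 Δ0: u=1 n0=0 z=0 clk=1 q=0 n2=0 r=0 y=1 n1=0 v=1 x=1 p=0
  Δ1: clk:1→0
  (1Δ to stable)
t=6 Δ0: u=1 n0=0 z=0 clk=0 q=0 n2=0 r=0 y=1 n1=0 v=1 x=1 p=0
  Δ1: clk:0→1
  Δ2: q:0→1
  Δ3: p:0→1
  Δ4: z:0→1
  (4Δ to stable)
t=7 Δ0: u=1 n0=0 z=1 clk=1 q=1 n2=0 r=0 y=1 n1=0 v=1 x=1 p=1
  Δ1: clk:1→0
  (1Δ to stable)
t=8 Δ0: u=1 n0=0 z=1 clk=0 q=1 n2=0 r=0 y=1 n1=0 v=1 x=1 p=1
  Δ1: clk:0→1
  Δ2: q:1→0
  Δ3: p:1→0
  Δ4: z:1→0
  (4Δ to stable)
t=9 Δ0: u=1 n0=0 z=0 clk=1 q=0 n2=0 r=0 y=1 n1=0 v=1 x=1 p=0
  Δ1: clk:1→0
  (1Δ to stable)
t=10 Δ0: u=1 n0=0 z=0 clk=0 q=0 n2=0 r=0 y=1 n1=0 v=1 x=1 p=0
  Δ1: clk:0→1
  Δ2: q:0→1
  Δ3: p:0→1
  Δ4: z:0→1
  (4Δ to stable)
t=11 Δ0: u=1 n0=0 z=1 clk=1 q=1 n2=0 r=0 y=1 n1=0 v=1 x=1 p=1
  Δ1: clk:1→0
  (1Δ to stable)
t=12 Δ0: u=1 n0=0 z=1 clk=0 q=1 n2=0 r=0 y=1 n1=0 v=1 x=1 p=1
  Δ1: clk:0→1
  Δ2: q:1→0
  Δ3: p:1→0
  Δ4: z:1→0
  (4Δ to stable)
t=13 Δ0: u=1 n0=0 z=0 clk=1 q=0 n2=0 r=0 y=1 n1=0 v=1 x=1 p=0
  Δ1: clk:1→0
  (1Δ to stable)
t=14 Δ0: u=1 n0=0 z=0 clk=0 q=0 n2=0 r=0 y=1 n1=0 v=1 x=1 p=0
  Δ1: clk:0→1
  Δ2: q:0→1
  Δ3: p:0→1
  Δ4: z:0→1
  (4Δ to stable)
t=15 Δ0: u=1 n0=0 z=1 clk=1 q=1 n2=0 r=0 y=1 n1=0 v=1 x=1 p=1
  Δ1: clk:1→0
  (1Δ to stable)
t=16 Δ0: u=1 n0=0 z=1 clk=0 q=1 n2=0 r=0 y=1 n1=0 v=1 x=1 p=1
  Δ1: clk:0→1
  Δ2: q:1→0
  Δ3: p:1→0
  Δ4: z:1→0
  (4Δ to stable)
t=17 Δ0: u=1 n0=0 z=0 clk=1 q=0 n2=0 r=0 y=1 n1=0 v=1 x=1 p=0
  Δ1: clk:1→0
  (1Δ to stable)

1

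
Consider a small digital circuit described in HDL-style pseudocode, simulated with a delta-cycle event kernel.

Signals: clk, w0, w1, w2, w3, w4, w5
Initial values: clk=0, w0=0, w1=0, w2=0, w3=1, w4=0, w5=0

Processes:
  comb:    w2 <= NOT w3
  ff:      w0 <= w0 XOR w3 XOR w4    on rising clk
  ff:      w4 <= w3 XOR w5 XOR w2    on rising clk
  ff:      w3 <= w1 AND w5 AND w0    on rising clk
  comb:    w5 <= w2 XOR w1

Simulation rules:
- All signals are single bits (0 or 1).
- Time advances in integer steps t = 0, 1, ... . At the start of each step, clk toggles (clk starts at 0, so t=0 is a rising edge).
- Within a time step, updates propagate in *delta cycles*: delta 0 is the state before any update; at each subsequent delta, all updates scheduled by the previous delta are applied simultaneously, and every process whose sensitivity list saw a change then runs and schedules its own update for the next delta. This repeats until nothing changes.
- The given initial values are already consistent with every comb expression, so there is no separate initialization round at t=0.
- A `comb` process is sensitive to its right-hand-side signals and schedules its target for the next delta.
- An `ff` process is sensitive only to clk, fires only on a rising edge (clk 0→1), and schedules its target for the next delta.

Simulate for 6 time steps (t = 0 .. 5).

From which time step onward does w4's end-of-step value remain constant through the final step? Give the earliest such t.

t0.Δ0 w0=0 w5=0 w4=0 clk=0 w1=0 w2=0 w3=1
t0.Δ1 w0=0 w5=0 w4=0 clk=1 w1=0 w2=0 w3=1
t0.Δ2 w0=1 w5=0 w4=1 clk=1 w1=0 w2=0 w3=0
t0.Δ3 w0=1 w5=0 w4=1 clk=1 w1=0 w2=1 w3=0
t0.Δ4 w0=1 w5=1 w4=1 clk=1 w1=0 w2=1 w3=0
t1.Δ0 w0=1 w5=1 w4=1 clk=1 w1=0 w2=1 w3=0
t1.Δ1 w0=1 w5=1 w4=1 clk=0 w1=0 w2=1 w3=0
t2.Δ0 w0=1 w5=1 w4=1 clk=0 w1=0 w2=1 w3=0
t2.Δ1 w0=1 w5=1 w4=1 clk=1 w1=0 w2=1 w3=0
t2.Δ2 w0=0 w5=1 w4=0 clk=1 w1=0 w2=1 w3=0
t3.Δ0 w0=0 w5=1 w4=0 clk=1 w1=0 w2=1 w3=0
t3.Δ1 w0=0 w5=1 w4=0 clk=0 w1=0 w2=1 w3=0
t4.Δ0 w0=0 w5=1 w4=0 clk=0 w1=0 w2=1 w3=0
t4.Δ1 w0=0 w5=1 w4=0 clk=1 w1=0 w2=1 w3=0
t5.Δ0 w0=0 w5=1 w4=0 clk=1 w1=0 w2=1 w3=0
t5.Δ1 w0=0 w5=1 w4=0 clk=0 w1=0 w2=1 w3=0

2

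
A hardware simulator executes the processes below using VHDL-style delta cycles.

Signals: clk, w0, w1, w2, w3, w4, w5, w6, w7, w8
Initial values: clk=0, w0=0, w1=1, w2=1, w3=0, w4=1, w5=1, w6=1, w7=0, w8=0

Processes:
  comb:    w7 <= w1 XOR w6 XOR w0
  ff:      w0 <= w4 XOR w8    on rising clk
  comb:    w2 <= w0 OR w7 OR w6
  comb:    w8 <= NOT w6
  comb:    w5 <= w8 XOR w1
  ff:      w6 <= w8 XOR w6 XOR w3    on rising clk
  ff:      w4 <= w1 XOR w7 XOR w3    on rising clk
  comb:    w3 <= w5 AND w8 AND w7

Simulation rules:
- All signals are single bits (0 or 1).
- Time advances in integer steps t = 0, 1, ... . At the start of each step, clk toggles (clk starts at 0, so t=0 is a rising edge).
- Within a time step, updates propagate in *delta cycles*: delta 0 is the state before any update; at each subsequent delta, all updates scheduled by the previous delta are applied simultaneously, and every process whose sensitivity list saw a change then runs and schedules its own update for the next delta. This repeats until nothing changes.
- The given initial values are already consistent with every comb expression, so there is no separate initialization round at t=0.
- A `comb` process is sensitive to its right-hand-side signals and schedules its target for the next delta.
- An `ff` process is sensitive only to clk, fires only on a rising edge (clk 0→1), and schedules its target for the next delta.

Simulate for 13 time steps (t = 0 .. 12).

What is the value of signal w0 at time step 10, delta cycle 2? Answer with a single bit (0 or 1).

1

t=0 Δ0: w5=1 clk=0 w0=0 w3=0 w1=1 w6=1 w7=0 w2=1 w8=0 w4=1
  Δ1: clk:0→1
  Δ2: w0:0→1
  Δ3: w7:0→1
  (3Δ to stable)
t=1 Δ0: w5=1 clk=1 w0=1 w3=0 w1=1 w6=1 w7=1 w2=1 w8=0 w4=1
  Δ1: clk:1→0
  (1Δ to stable)
t=2 Δ0: w5=1 clk=0 w0=1 w3=0 w1=1 w6=1 w7=1 w2=1 w8=0 w4=1
  Δ1: clk:0→1
  Δ2: w4:1→0
  (2Δ to stable)
t=3 Δ0: w5=1 clk=1 w0=1 w3=0 w1=1 w6=1 w7=1 w2=1 w8=0 w4=0
  Δ1: clk:1→0
  (1Δ to stable)
t=4 Δ0: w5=1 clk=0 w0=1 w3=0 w1=1 w6=1 w7=1 w2=1 w8=0 w4=0
  Δ1: clk:0→1
  Δ2: w0:1→0
  Δ3: w7:1→0
  (3Δ to stable)
t=5 Δ0: w5=1 clk=1 w0=0 w3=0 w1=1 w6=1 w7=0 w2=1 w8=0 w4=0
  Δ1: clk:1→0
  (1Δ to stable)
t=6 Δ0: w5=1 clk=0 w0=0 w3=0 w1=1 w6=1 w7=0 w2=1 w8=0 w4=0
  Δ1: clk:0→1
  Δ2: w4:0→1
  (2Δ to stable)
t=7 Δ0: w5=1 clk=1 w0=0 w3=0 w1=1 w6=1 w7=0 w2=1 w8=0 w4=1
  Δ1: clk:1→0
  (1Δ to stable)
t=8 Δ0: w5=1 clk=0 w0=0 w3=0 w1=1 w6=1 w7=0 w2=1 w8=0 w4=1
  Δ1: clk:0→1
  Δ2: w0:0→1
  Δ3: w7:0→1
  (3Δ to stable)
t=9 Δ0: w5=1 clk=1 w0=1 w3=0 w1=1 w6=1 w7=1 w2=1 w8=0 w4=1
  Δ1: clk:1→0
  (1Δ to stable)
t=10 Δ0: w5=1 clk=0 w0=1 w3=0 w1=1 w6=1 w7=1 w2=1 w8=0 w4=1
  Δ1: clk:0→1
  Δ2: w4:1→0
  (2Δ to stable)
t=11 Δ0: w5=1 clk=1 w0=1 w3=0 w1=1 w6=1 w7=1 w2=1 w8=0 w4=0
  Δ1: clk:1→0
  (1Δ to stable)
t=12 Δ0: w5=1 clk=0 w0=1 w3=0 w1=1 w6=1 w7=1 w2=1 w8=0 w4=0
  Δ1: clk:0→1
  Δ2: w0:1→0
  Δ3: w7:1→0
  (3Δ to stable)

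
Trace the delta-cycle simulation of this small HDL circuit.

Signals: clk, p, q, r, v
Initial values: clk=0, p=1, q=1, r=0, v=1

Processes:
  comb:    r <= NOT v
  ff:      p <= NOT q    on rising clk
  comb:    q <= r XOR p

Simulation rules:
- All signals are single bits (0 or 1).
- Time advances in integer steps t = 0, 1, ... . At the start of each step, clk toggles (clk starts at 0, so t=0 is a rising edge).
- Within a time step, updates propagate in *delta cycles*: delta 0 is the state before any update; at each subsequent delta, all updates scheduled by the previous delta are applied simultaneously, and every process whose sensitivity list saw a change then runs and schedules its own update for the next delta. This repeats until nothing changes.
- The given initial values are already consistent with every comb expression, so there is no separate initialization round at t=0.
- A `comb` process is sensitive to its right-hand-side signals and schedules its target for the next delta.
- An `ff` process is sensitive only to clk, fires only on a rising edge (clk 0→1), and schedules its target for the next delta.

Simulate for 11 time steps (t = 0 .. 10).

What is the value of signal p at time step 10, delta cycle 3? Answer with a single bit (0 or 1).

t=0 Δ0: r=0 p=1 v=1 q=1 clk=0
  Δ1: clk:0→1
  Δ2: p:1→0
  Δ3: q:1→0
  (3Δ to stable)
t=1 Δ0: r=0 p=0 v=1 q=0 clk=1
  Δ1: clk:1→0
  (1Δ to stable)
t=2 Δ0: r=0 p=0 v=1 q=0 clk=0
  Δ1: clk:0→1
  Δ2: p:0→1
  Δ3: q:0→1
  (3Δ to stable)
t=3 Δ0: r=0 p=1 v=1 q=1 clk=1
  Δ1: clk:1→0
  (1Δ to stable)
t=4 Δ0: r=0 p=1 v=1 q=1 clk=0
  Δ1: clk:0→1
  Δ2: p:1→0
  Δ3: q:1→0
  (3Δ to stable)
t=5 Δ0: r=0 p=0 v=1 q=0 clk=1
  Δ1: clk:1→0
  (1Δ to stable)
t=6 Δ0: r=0 p=0 v=1 q=0 clk=0
  Δ1: clk:0→1
  Δ2: p:0→1
  Δ3: q:0→1
  (3Δ to stable)
t=7 Δ0: r=0 p=1 v=1 q=1 clk=1
  Δ1: clk:1→0
  (1Δ to stable)
t=8 Δ0: r=0 p=1 v=1 q=1 clk=0
  Δ1: clk:0→1
  Δ2: p:1→0
  Δ3: q:1→0
  (3Δ to stable)
t=9 Δ0: r=0 p=0 v=1 q=0 clk=1
  Δ1: clk:1→0
  (1Δ to stable)
t=10 Δ0: r=0 p=0 v=1 q=0 clk=0
  Δ1: clk:0→1
  Δ2: p:0→1
  Δ3: q:0→1
  (3Δ to stable)

1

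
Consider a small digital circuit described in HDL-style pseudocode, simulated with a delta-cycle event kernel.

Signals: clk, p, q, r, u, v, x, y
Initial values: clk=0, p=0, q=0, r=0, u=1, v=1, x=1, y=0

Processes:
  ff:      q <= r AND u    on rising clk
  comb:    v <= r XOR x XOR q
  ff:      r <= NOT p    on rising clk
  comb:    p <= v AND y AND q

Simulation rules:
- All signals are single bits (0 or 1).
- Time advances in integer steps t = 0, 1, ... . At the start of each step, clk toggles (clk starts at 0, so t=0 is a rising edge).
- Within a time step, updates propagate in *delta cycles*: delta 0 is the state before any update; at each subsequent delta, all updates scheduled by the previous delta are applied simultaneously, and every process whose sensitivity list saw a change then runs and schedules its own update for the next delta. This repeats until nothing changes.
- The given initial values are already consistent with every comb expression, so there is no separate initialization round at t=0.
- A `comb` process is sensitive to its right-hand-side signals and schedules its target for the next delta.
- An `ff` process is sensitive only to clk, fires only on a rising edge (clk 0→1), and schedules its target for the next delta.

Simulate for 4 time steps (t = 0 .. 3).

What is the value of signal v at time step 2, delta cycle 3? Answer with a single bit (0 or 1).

t0.Δ0 u=1 r=0 clk=0 x=1 q=0 p=0 v=1 y=0
t0.Δ1 u=1 r=0 clk=1 x=1 q=0 p=0 v=1 y=0
t0.Δ2 u=1 r=1 clk=1 x=1 q=0 p=0 v=1 y=0
t0.Δ3 u=1 r=1 clk=1 x=1 q=0 p=0 v=0 y=0
t1.Δ0 u=1 r=1 clk=1 x=1 q=0 p=0 v=0 y=0
t1.Δ1 u=1 r=1 clk=0 x=1 q=0 p=0 v=0 y=0
t2.Δ0 u=1 r=1 clk=0 x=1 q=0 p=0 v=0 y=0
t2.Δ1 u=1 r=1 clk=1 x=1 q=0 p=0 v=0 y=0
t2.Δ2 u=1 r=1 clk=1 x=1 q=1 p=0 v=0 y=0
t2.Δ3 u=1 r=1 clk=1 x=1 q=1 p=0 v=1 y=0
t3.Δ0 u=1 r=1 clk=1 x=1 q=1 p=0 v=1 y=0
t3.Δ1 u=1 r=1 clk=0 x=1 q=1 p=0 v=1 y=0

1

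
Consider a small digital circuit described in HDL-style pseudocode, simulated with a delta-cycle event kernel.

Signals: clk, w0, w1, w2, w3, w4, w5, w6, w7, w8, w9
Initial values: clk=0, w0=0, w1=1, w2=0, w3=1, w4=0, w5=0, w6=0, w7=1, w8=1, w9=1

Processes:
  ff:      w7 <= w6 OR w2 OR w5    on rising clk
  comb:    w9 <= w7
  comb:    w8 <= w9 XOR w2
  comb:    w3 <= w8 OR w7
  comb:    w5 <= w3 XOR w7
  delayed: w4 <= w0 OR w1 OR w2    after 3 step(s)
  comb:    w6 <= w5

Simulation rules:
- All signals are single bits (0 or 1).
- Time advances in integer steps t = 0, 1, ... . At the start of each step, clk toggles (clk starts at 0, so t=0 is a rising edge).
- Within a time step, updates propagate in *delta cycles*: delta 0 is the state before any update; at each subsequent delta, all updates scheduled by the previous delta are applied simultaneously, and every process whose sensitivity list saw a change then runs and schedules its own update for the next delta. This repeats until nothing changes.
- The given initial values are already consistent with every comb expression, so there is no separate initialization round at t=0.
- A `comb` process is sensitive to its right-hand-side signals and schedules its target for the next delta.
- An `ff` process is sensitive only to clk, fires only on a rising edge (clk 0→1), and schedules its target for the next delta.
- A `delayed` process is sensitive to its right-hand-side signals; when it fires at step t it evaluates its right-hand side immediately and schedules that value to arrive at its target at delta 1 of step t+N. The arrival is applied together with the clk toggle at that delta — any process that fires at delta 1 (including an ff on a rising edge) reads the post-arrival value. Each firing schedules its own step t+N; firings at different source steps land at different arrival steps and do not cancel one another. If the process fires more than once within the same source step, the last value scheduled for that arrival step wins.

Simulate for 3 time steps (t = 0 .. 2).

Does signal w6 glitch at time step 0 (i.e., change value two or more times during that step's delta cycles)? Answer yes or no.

t=0 Δ0: clk=0 w9=1 w4=0 w1=1 w8=1 w5=0 w3=1 w6=0 w0=0 w2=0 w7=1
  Δ1: clk:0→1
  Δ2: w7:1→0
  Δ3: w9:1→0, w5:0→1
  Δ4: w8:1→0, w6:0→1
  Δ5: w3:1→0
  Δ6: w5:1→0
  Δ7: w6:1→0
  (7Δ to stable)
t=1 Δ0: clk=1 w9=0 w4=0 w1=1 w8=0 w5=0 w3=0 w6=0 w0=0 w2=0 w7=0
  Δ1: clk:1→0
  (1Δ to stable)
t=2 Δ0: clk=0 w9=0 w4=0 w1=1 w8=0 w5=0 w3=0 w6=0 w0=0 w2=0 w7=0
  Δ1: clk:0→1
  (1Δ to stable)

yes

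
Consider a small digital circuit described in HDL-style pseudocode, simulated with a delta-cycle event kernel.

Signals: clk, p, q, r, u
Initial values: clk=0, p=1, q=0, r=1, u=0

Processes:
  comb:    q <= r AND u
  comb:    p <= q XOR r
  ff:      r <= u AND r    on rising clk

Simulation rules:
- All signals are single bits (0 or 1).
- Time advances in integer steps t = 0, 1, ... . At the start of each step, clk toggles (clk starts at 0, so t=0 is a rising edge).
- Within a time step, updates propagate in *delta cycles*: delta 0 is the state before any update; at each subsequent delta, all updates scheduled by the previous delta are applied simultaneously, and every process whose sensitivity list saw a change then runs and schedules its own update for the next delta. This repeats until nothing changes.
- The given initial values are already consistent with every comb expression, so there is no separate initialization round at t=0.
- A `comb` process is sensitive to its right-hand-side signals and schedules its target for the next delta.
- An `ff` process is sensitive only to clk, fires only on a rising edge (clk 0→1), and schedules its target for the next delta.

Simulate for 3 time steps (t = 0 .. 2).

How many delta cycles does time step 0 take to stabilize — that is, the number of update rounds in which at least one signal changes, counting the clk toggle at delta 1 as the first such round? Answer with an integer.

3

t0.Δ0 q=0 r=1 p=1 clk=0 u=0
t0.Δ1 q=0 r=1 p=1 clk=1 u=0
t0.Δ2 q=0 r=0 p=1 clk=1 u=0
t0.Δ3 q=0 r=0 p=0 clk=1 u=0
t1.Δ0 q=0 r=0 p=0 clk=1 u=0
t1.Δ1 q=0 r=0 p=0 clk=0 u=0
t2.Δ0 q=0 r=0 p=0 clk=0 u=0
t2.Δ1 q=0 r=0 p=0 clk=1 u=0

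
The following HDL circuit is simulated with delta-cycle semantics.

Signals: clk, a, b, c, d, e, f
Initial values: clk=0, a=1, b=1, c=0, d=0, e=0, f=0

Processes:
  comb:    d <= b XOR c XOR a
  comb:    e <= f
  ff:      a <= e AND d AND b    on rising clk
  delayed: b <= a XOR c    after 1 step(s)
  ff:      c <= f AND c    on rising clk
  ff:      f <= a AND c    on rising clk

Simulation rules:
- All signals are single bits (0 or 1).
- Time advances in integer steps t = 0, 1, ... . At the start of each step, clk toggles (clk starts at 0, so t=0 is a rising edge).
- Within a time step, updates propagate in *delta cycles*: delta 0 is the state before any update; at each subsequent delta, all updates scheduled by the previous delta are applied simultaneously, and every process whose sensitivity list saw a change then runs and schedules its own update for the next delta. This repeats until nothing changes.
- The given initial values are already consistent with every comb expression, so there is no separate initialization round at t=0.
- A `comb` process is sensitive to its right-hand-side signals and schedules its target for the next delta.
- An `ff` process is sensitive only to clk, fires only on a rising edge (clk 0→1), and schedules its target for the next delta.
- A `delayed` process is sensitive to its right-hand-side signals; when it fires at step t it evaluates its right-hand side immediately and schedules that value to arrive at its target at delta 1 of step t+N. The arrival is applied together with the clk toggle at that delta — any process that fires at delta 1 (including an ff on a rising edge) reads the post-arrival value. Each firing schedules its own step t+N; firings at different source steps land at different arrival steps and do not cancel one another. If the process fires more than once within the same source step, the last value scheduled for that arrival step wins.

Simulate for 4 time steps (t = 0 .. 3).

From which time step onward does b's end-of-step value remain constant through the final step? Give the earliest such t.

t0.Δ0 d=0 a=1 e=0 clk=0 b=1 c=0 f=0
t0.Δ1 d=0 a=1 e=0 clk=1 b=1 c=0 f=0
t0.Δ2 d=0 a=0 e=0 clk=1 b=1 c=0 f=0
t0.Δ3 d=1 a=0 e=0 clk=1 b=1 c=0 f=0
t1.Δ0 d=1 a=0 e=0 clk=1 b=1 c=0 f=0
t1.Δ1 d=1 a=0 e=0 clk=0 b=0 c=0 f=0
t1.Δ2 d=0 a=0 e=0 clk=0 b=0 c=0 f=0
t2.Δ0 d=0 a=0 e=0 clk=0 b=0 c=0 f=0
t2.Δ1 d=0 a=0 e=0 clk=1 b=0 c=0 f=0
t3.Δ0 d=0 a=0 e=0 clk=1 b=0 c=0 f=0
t3.Δ1 d=0 a=0 e=0 clk=0 b=0 c=0 f=0

1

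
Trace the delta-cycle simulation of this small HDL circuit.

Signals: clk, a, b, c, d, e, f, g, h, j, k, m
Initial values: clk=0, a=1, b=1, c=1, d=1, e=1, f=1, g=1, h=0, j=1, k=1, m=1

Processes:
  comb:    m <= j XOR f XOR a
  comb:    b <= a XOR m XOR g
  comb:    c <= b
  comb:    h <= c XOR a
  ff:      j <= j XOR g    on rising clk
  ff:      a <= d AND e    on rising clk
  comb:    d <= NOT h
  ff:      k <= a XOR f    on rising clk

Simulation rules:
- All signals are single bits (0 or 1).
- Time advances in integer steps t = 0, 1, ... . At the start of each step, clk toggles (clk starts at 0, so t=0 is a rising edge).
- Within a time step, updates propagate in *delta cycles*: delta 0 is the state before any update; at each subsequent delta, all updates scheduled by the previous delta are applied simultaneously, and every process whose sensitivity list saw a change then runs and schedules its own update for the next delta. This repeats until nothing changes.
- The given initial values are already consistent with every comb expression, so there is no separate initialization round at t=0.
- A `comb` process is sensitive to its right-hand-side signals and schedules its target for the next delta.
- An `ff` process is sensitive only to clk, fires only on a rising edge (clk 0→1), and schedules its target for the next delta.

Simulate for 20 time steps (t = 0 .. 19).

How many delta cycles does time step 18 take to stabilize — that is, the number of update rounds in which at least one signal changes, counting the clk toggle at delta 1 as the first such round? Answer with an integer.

6

t0.Δ0 d=1 k=1 clk=0 g=1 c=1 a=1 h=0 f=1 e=1 b=1 m=1 j=1
t0.Δ1 d=1 k=1 clk=1 g=1 c=1 a=1 h=0 f=1 e=1 b=1 m=1 j=1
t0.Δ2 d=1 k=0 clk=1 g=1 c=1 a=1 h=0 f=1 e=1 b=1 m=1 j=0
t0.Δ3 d=1 k=0 clk=1 g=1 c=1 a=1 h=0 f=1 e=1 b=1 m=0 j=0
t0.Δ4 d=1 k=0 clk=1 g=1 c=1 a=1 h=0 f=1 e=1 b=0 m=0 j=0
t0.Δ5 d=1 k=0 clk=1 g=1 c=0 a=1 h=0 f=1 e=1 b=0 m=0 j=0
t0.Δ6 d=1 k=0 clk=1 g=1 c=0 a=1 h=1 f=1 e=1 b=0 m=0 j=0
t0.Δ7 d=0 k=0 clk=1 g=1 c=0 a=1 h=1 f=1 e=1 b=0 m=0 j=0
t1.Δ0 d=0 k=0 clk=1 g=1 c=0 a=1 h=1 f=1 e=1 b=0 m=0 j=0
t1.Δ1 d=0 k=0 clk=0 g=1 c=0 a=1 h=1 f=1 e=1 b=0 m=0 j=0
t2.Δ0 d=0 k=0 clk=0 g=1 c=0 a=1 h=1 f=1 e=1 b=0 m=0 j=0
t2.Δ1 d=0 k=0 clk=1 g=1 c=0 a=1 h=1 f=1 e=1 b=0 m=0 j=0
t2.Δ2 d=0 k=0 clk=1 g=1 c=0 a=0 h=1 f=1 e=1 b=0 m=0 j=1
t2.Δ3 d=0 k=0 clk=1 g=1 c=0 a=0 h=0 f=1 e=1 b=1 m=0 j=1
t2.Δ4 d=1 k=0 clk=1 g=1 c=1 a=0 h=0 f=1 e=1 b=1 m=0 j=1
t2.Δ5 d=1 k=0 clk=1 g=1 c=1 a=0 h=1 f=1 e=1 b=1 m=0 j=1
t2.Δ6 d=0 k=0 clk=1 g=1 c=1 a=0 h=1 f=1 e=1 b=1 m=0 j=1
t3.Δ0 d=0 k=0 clk=1 g=1 c=1 a=0 h=1 f=1 e=1 b=1 m=0 j=1
t3.Δ1 d=0 k=0 clk=0 g=1 c=1 a=0 h=1 f=1 e=1 b=1 m=0 j=1
t4.Δ0 d=0 k=0 clk=0 g=1 c=1 a=0 h=1 f=1 e=1 b=1 m=0 j=1
t4.Δ1 d=0 k=0 clk=1 g=1 c=1 a=0 h=1 f=1 e=1 b=1 m=0 j=1
t4.Δ2 d=0 k=1 clk=1 g=1 c=1 a=0 h=1 f=1 e=1 b=1 m=0 j=0
t4.Δ3 d=0 k=1 clk=1 g=1 c=1 a=0 h=1 f=1 e=1 b=1 m=1 j=0
t4.Δ4 d=0 k=1 clk=1 g=1 c=1 a=0 h=1 f=1 e=1 b=0 m=1 j=0
t4.Δ5 d=0 k=1 clk=1 g=1 c=0 a=0 h=1 f=1 e=1 b=0 m=1 j=0
t4.Δ6 d=0 k=1 clk=1 g=1 c=0 a=0 h=0 f=1 e=1 b=0 m=1 j=0
t4.Δ7 d=1 k=1 clk=1 g=1 c=0 a=0 h=0 f=1 e=1 b=0 m=1 j=0
t5.Δ0 d=1 k=1 clk=1 g=1 c=0 a=0 h=0 f=1 e=1 b=0 m=1 j=0
t5.Δ1 d=1 k=1 clk=0 g=1 c=0 a=0 h=0 f=1 e=1 b=0 m=1 j=0
t6.Δ0 d=1 k=1 clk=0 g=1 c=0 a=0 h=0 f=1 e=1 b=0 m=1 j=0
t6.Δ1 d=1 k=1 clk=1 g=1 c=0 a=0 h=0 f=1 e=1 b=0 m=1 j=0
t6.Δ2 d=1 k=1 clk=1 g=1 c=0 a=1 h=0 f=1 e=1 b=0 m=1 j=1
t6.Δ3 d=1 k=1 clk=1 g=1 c=0 a=1 h=1 f=1 e=1 b=1 m=1 j=1
t6.Δ4 d=0 k=1 clk=1 g=1 c=1 a=1 h=1 f=1 e=1 b=1 m=1 j=1
t6.Δ5 d=0 k=1 clk=1 g=1 c=1 a=1 h=0 f=1 e=1 b=1 m=1 j=1
t6.Δ6 d=1 k=1 clk=1 g=1 c=1 a=1 h=0 f=1 e=1 b=1 m=1 j=1
t7.Δ0 d=1 k=1 clk=1 g=1 c=1 a=1 h=0 f=1 e=1 b=1 m=1 j=1
t7.Δ1 d=1 k=1 clk=0 g=1 c=1 a=1 h=0 f=1 e=1 b=1 m=1 j=1
t8.Δ0 d=1 k=1 clk=0 g=1 c=1 a=1 h=0 f=1 e=1 b=1 m=1 j=1
t8.Δ1 d=1 k=1 clk=1 g=1 c=1 a=1 h=0 f=1 e=1 b=1 m=1 j=1
t8.Δ2 d=1 k=0 clk=1 g=1 c=1 a=1 h=0 f=1 e=1 b=1 m=1 j=0
t8.Δ3 d=1 k=0 clk=1 g=1 c=1 a=1 h=0 f=1 e=1 b=1 m=0 j=0
t8.Δ4 d=1 k=0 clk=1 g=1 c=1 a=1 h=0 f=1 e=1 b=0 m=0 j=0
t8.Δ5 d=1 k=0 clk=1 g=1 c=0 a=1 h=0 f=1 e=1 b=0 m=0 j=0
t8.Δ6 d=1 k=0 clk=1 g=1 c=0 a=1 h=1 f=1 e=1 b=0 m=0 j=0
t8.Δ7 d=0 k=0 clk=1 g=1 c=0 a=1 h=1 f=1 e=1 b=0 m=0 j=0
t9.Δ0 d=0 k=0 clk=1 g=1 c=0 a=1 h=1 f=1 e=1 b=0 m=0 j=0
t9.Δ1 d=0 k=0 clk=0 g=1 c=0 a=1 h=1 f=1 e=1 b=0 m=0 j=0
t10.Δ0 d=0 k=0 clk=0 g=1 c=0 a=1 h=1 f=1 e=1 b=0 m=0 j=0
t10.Δ1 d=0 k=0 clk=1 g=1 c=0 a=1 h=1 f=1 e=1 b=0 m=0 j=0
t10.Δ2 d=0 k=0 clk=1 g=1 c=0 a=0 h=1 f=1 e=1 b=0 m=0 j=1
t10.Δ3 d=0 k=0 clk=1 g=1 c=0 a=0 h=0 f=1 e=1 b=1 m=0 j=1
t10.Δ4 d=1 k=0 clk=1 g=1 c=1 a=0 h=0 f=1 e=1 b=1 m=0 j=1
t10.Δ5 d=1 k=0 clk=1 g=1 c=1 a=0 h=1 f=1 e=1 b=1 m=0 j=1
t10.Δ6 d=0 k=0 clk=1 g=1 c=1 a=0 h=1 f=1 e=1 b=1 m=0 j=1
t11.Δ0 d=0 k=0 clk=1 g=1 c=1 a=0 h=1 f=1 e=1 b=1 m=0 j=1
t11.Δ1 d=0 k=0 clk=0 g=1 c=1 a=0 h=1 f=1 e=1 b=1 m=0 j=1
t12.Δ0 d=0 k=0 clk=0 g=1 c=1 a=0 h=1 f=1 e=1 b=1 m=0 j=1
t12.Δ1 d=0 k=0 clk=1 g=1 c=1 a=0 h=1 f=1 e=1 b=1 m=0 j=1
t12.Δ2 d=0 k=1 clk=1 g=1 c=1 a=0 h=1 f=1 e=1 b=1 m=0 j=0
t12.Δ3 d=0 k=1 clk=1 g=1 c=1 a=0 h=1 f=1 e=1 b=1 m=1 j=0
t12.Δ4 d=0 k=1 clk=1 g=1 c=1 a=0 h=1 f=1 e=1 b=0 m=1 j=0
t12.Δ5 d=0 k=1 clk=1 g=1 c=0 a=0 h=1 f=1 e=1 b=0 m=1 j=0
t12.Δ6 d=0 k=1 clk=1 g=1 c=0 a=0 h=0 f=1 e=1 b=0 m=1 j=0
t12.Δ7 d=1 k=1 clk=1 g=1 c=0 a=0 h=0 f=1 e=1 b=0 m=1 j=0
t13.Δ0 d=1 k=1 clk=1 g=1 c=0 a=0 h=0 f=1 e=1 b=0 m=1 j=0
t13.Δ1 d=1 k=1 clk=0 g=1 c=0 a=0 h=0 f=1 e=1 b=0 m=1 j=0
t14.Δ0 d=1 k=1 clk=0 g=1 c=0 a=0 h=0 f=1 e=1 b=0 m=1 j=0
t14.Δ1 d=1 k=1 clk=1 g=1 c=0 a=0 h=0 f=1 e=1 b=0 m=1 j=0
t14.Δ2 d=1 k=1 clk=1 g=1 c=0 a=1 h=0 f=1 e=1 b=0 m=1 j=1
t14.Δ3 d=1 k=1 clk=1 g=1 c=0 a=1 h=1 f=1 e=1 b=1 m=1 j=1
t14.Δ4 d=0 k=1 clk=1 g=1 c=1 a=1 h=1 f=1 e=1 b=1 m=1 j=1
t14.Δ5 d=0 k=1 clk=1 g=1 c=1 a=1 h=0 f=1 e=1 b=1 m=1 j=1
t14.Δ6 d=1 k=1 clk=1 g=1 c=1 a=1 h=0 f=1 e=1 b=1 m=1 j=1
t15.Δ0 d=1 k=1 clk=1 g=1 c=1 a=1 h=0 f=1 e=1 b=1 m=1 j=1
t15.Δ1 d=1 k=1 clk=0 g=1 c=1 a=1 h=0 f=1 e=1 b=1 m=1 j=1
t16.Δ0 d=1 k=1 clk=0 g=1 c=1 a=1 h=0 f=1 e=1 b=1 m=1 j=1
t16.Δ1 d=1 k=1 clk=1 g=1 c=1 a=1 h=0 f=1 e=1 b=1 m=1 j=1
t16.Δ2 d=1 k=0 clk=1 g=1 c=1 a=1 h=0 f=1 e=1 b=1 m=1 j=0
t16.Δ3 d=1 k=0 clk=1 g=1 c=1 a=1 h=0 f=1 e=1 b=1 m=0 j=0
t16.Δ4 d=1 k=0 clk=1 g=1 c=1 a=1 h=0 f=1 e=1 b=0 m=0 j=0
t16.Δ5 d=1 k=0 clk=1 g=1 c=0 a=1 h=0 f=1 e=1 b=0 m=0 j=0
t16.Δ6 d=1 k=0 clk=1 g=1 c=0 a=1 h=1 f=1 e=1 b=0 m=0 j=0
t16.Δ7 d=0 k=0 clk=1 g=1 c=0 a=1 h=1 f=1 e=1 b=0 m=0 j=0
t17.Δ0 d=0 k=0 clk=1 g=1 c=0 a=1 h=1 f=1 e=1 b=0 m=0 j=0
t17.Δ1 d=0 k=0 clk=0 g=1 c=0 a=1 h=1 f=1 e=1 b=0 m=0 j=0
t18.Δ0 d=0 k=0 clk=0 g=1 c=0 a=1 h=1 f=1 e=1 b=0 m=0 j=0
t18.Δ1 d=0 k=0 clk=1 g=1 c=0 a=1 h=1 f=1 e=1 b=0 m=0 j=0
t18.Δ2 d=0 k=0 clk=1 g=1 c=0 a=0 h=1 f=1 e=1 b=0 m=0 j=1
t18.Δ3 d=0 k=0 clk=1 g=1 c=0 a=0 h=0 f=1 e=1 b=1 m=0 j=1
t18.Δ4 d=1 k=0 clk=1 g=1 c=1 a=0 h=0 f=1 e=1 b=1 m=0 j=1
t18.Δ5 d=1 k=0 clk=1 g=1 c=1 a=0 h=1 f=1 e=1 b=1 m=0 j=1
t18.Δ6 d=0 k=0 clk=1 g=1 c=1 a=0 h=1 f=1 e=1 b=1 m=0 j=1
t19.Δ0 d=0 k=0 clk=1 g=1 c=1 a=0 h=1 f=1 e=1 b=1 m=0 j=1
t19.Δ1 d=0 k=0 clk=0 g=1 c=1 a=0 h=1 f=1 e=1 b=1 m=0 j=1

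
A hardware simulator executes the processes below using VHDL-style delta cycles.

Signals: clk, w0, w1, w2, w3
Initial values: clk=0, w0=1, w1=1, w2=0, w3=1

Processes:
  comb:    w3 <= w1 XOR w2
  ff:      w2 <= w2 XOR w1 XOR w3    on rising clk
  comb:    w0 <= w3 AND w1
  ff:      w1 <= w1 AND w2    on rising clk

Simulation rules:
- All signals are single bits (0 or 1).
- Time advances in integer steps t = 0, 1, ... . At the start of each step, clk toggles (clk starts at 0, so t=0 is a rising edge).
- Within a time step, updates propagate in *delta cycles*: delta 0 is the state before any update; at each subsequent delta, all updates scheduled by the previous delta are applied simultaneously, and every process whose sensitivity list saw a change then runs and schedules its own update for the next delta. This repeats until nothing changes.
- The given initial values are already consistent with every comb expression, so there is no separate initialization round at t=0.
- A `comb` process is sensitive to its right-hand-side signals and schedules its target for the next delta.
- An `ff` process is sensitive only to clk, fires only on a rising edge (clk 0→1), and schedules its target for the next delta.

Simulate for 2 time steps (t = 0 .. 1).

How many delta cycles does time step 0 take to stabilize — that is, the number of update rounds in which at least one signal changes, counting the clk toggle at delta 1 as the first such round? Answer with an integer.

3

t=0 Δ0: clk=0 w0=1 w1=1 w3=1 w2=0
  Δ1: clk:0→1
  Δ2: w1:1→0
  Δ3: w0:1→0, w3:1→0
  (3Δ to stable)
t=1 Δ0: clk=1 w0=0 w1=0 w3=0 w2=0
  Δ1: clk:1→0
  (1Δ to stable)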